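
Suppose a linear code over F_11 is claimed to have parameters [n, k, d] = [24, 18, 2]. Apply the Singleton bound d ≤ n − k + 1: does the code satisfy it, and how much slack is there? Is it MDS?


Singleton RHS = n − k + 1 = 7, slack = 5, bound satisfied, not MDS.

Singleton bound: d ≤ n − k + 1.
Here n = 24, k = 18, so n − k + 1 = 7.
Given d = 2, check d ≤ 7: YES.
Slack = (n − k + 1) − d = 5.
The code is NOT MDS (slack = 5 > 0).
Description: the claimed parameters are [24, 18, 2]_11; such a code would be non-MDS.


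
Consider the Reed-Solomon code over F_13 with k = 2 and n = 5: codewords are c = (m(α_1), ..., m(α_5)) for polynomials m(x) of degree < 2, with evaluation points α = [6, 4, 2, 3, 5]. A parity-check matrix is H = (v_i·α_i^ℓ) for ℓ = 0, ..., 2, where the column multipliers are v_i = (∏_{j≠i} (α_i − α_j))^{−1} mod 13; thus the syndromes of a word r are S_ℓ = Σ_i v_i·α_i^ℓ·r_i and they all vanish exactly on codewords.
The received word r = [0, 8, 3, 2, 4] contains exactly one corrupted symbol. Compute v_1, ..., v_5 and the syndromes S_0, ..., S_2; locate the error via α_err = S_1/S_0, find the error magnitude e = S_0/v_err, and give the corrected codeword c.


S = (6, 5, 2), error at position 4, error magnitude e = 3, c = [0, 8, 3, 12, 4].

Step 1: column multipliers v_i = (∏_{j≠i}(α_i − α_j))^{−1} mod 13.
  i = 1 (α = 6): (6−4)(6−2)(6−3)(6−5) = 2·4·3·1 = 24 ≡ 11, so v_1 = 11^{−1} = 6 (mod 13).
  i = 2 (α = 4): (4−6)(4−2)(4−3)(4−5) = (−2)·2·1·(−1) = 4 ≡ 4, so v_2 = 4^{−1} = 10 (mod 13).
  i = 3 (α = 2): (2−6)(2−4)(2−3)(2−5) = (−4)·(−2)·(−1)·(−3) = 24 ≡ 11, so v_3 = 11^{−1} = 6 (mod 13).
  i = 4 (α = 3): (3−6)(3−4)(3−2)(3−5) = (−3)·(−1)·1·(−2) = −6 ≡ 7, so v_4 = 7^{−1} = 2 (mod 13).
  i = 5 (α = 5): (5−6)(5−4)(5−2)(5−3) = (−1)·1·3·2 = −6 ≡ 7, so v_5 = 7^{−1} = 2 (mod 13).
  v = [6, 10, 6, 2, 2].
Step 2: syndromes of r = [0, 8, 3, 2, 4] (all sums mod 13).
  S_0 = Σ v_i r_i = 6·0 + 10·8 + 6·3 + 2·2 + 2·4 = 110 ≡ 6.
  S_1 = Σ v_i α_i r_i = 6·6·0 + 10·4·8 + 6·2·3 + 2·3·2 + 2·5·4 = 408 ≡ 5.
  α_i^2 mod 13 = [10, 3, 4, 9, 12].
  S_2 = Σ v_i α_i^2 r_i = 6·10·0 + 10·3·8 + 6·4·3 + 2·9·2 + 2·12·4 = 444 ≡ 2.
  S = (6, 5, 2) ≠ 0, so r is not a codeword (an error is present).
Step 3: locate the error. For a single error e at position i, S_ℓ = v_i·e·α_i^ℓ, so α_err = S_1/S_0.
  S_0^{−1} = 6^{−1} = 11 (mod 13), so α_err = 5·11 = 55 ≡ 3 = α_4. Error position i = 4.
  Consistency check: S_2/S_1 = 2·8 = 16 ≡ 3 = α_err ✓ (single-error assumption holds).
Step 4: error magnitude e = S_0/v_4 = S_0·∏_{j≠4}(α_4 − α_j) = 6·7 = 42 ≡ 3 (mod 13).
Step 5: correct position 4: c_4 = r_4 − e = 2 − 3 ≡ 12 (mod 13). Hence c = [0, 8, 3, 12, 4].
  Check: interpolating c through the α_i gives m(x) = 11 + 9·x (degree < 2) with m(α_i) = c_i for every i, so c is indeed a codeword.


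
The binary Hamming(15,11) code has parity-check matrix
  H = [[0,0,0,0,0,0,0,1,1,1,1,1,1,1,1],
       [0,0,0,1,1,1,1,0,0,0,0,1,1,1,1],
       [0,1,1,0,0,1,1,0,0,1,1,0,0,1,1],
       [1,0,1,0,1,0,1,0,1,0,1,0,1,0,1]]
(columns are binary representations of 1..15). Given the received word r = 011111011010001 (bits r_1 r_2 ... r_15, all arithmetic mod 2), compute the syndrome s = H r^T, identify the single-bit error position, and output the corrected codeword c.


s = (0, 0, 1, 1)^T, error position = 3, corrected codeword c = 010111011010001

Compute s = H r^T mod 2 one row at a time:
  s_1 = 1 + 1 + 0 + 1 + 0 + 0 + 0 + 1 = 4 ≡ 0 (mod 2).
  s_2 = 1 + 1 + 1 + 0 + 0 + 0 + 0 + 1 = 4 ≡ 0 (mod 2).
  s_3 = 1 + 1 + 1 + 0 + 0 + 1 + 0 + 1 = 5 ≡ 1 (mod 2).
  s_4 = 0 + 1 + 1 + 0 + 1 + 1 + 0 + 1 = 5 ≡ 1 (mod 2).
s = (0, 0, 1, 1)^T — this equals column 3 of H (binary 0011), so error is at position 3.
Correct: flip bit 3 of r = 011111011010001 to get c = 010111011010001.


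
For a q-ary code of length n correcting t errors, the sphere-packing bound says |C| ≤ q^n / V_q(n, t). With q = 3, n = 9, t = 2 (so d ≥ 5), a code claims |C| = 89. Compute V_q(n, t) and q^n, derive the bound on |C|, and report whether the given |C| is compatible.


V_q(n, t) = 163, q^n = 19683, Hamming bound = 120, |C| = 89 ≤ bound (satisfied).

Step 1: Compute V_q(n, t) = Σ_{j=0}^2 C(n, j) (q−1)^j.
  j = 0: C(9,0)·(2)^0 = 1·1 = 1.
  j = 1: C(9,1)·(2)^1 = 9·2 = 18.
  j = 2: C(9,2)·(2)^2 = 36·4 = 144.
  V_q(n, t) = 1 + 18 + 144 = 163.
Step 2: q^n = 3^9 = 19683.
Step 3: Hamming bound ⌊q^n / V_q(n,t)⌋ = ⌊19683/163⌋ = 120.
Step 4: Compare |C| = 89 to 120: satisfied.
The claimed |C| lies below the Hamming bound.


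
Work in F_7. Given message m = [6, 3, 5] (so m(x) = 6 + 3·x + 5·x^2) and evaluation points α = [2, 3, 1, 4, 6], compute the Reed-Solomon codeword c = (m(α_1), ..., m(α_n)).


c = [4, 4, 0, 0, 1]

Message polynomial: m(x) = 6 + 3·x + 5·x^2 (mod 7).
For each evaluation point α_i, compute m(α_i) mod 7:
  α_1 = 2: Horner steps 5 → 6 → 4, so m(2) = 4.
  α_2 = 3: Horner steps 5 → 4 → 4, so m(3) = 4.
  α_3 = 1: Horner steps 5 → 1 → 0, so m(1) = 0.
  α_4 = 4: Horner steps 5 → 2 → 0, so m(4) = 0.
  α_5 = 6: Horner steps 5 → 5 → 1, so m(6) = 1.
Codeword c = [4, 4, 0, 0, 1] ∈ F_7^5.


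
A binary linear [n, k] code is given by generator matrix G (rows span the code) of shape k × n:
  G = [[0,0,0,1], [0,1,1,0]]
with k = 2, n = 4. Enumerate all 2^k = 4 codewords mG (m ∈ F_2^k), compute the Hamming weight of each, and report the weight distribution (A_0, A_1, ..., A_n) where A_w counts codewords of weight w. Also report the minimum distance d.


Weight distribution: A_0 = 1, A_1 = 1, A_2 = 1, A_3 = 1. Minimum distance d = 1.

Enumerate all 2^2 = 4 messages m ∈ F_2^2.
For each, compute codeword c = mG in F_2^4, then tally its weight.
  m = 00 → c = 0000, weight = 0.
  m = 10 → c = 0001, weight = 1.
  m = 01 → c = 0110, weight = 2.
  m = 11 → c = 0111, weight = 3.
Tally weights:
  weight 0: 1 codewords.
  weight 1: 1 codewords.
  weight 2: 1 codewords.
  weight 3: 1 codewords.
Minimum distance d = smallest w > 0 with A_w > 0 = 1.
Sanity: Σ A_w = 4 = 2^2 = 4 ✓.


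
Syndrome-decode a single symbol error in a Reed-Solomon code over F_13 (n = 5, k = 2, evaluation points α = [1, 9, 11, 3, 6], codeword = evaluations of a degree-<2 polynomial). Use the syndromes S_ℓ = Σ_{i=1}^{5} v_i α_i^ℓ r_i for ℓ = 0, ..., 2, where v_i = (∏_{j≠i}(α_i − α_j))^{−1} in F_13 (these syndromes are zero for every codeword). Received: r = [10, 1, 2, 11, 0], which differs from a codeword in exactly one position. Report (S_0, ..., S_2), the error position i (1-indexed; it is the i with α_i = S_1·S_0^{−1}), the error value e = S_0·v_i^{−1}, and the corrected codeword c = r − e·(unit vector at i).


S = (5, 4, 11), error at position 5, error magnitude e = 7, c = [10, 1, 2, 11, 6].

Step 1: column multipliers v_i = (∏_{j≠i}(α_i − α_j))^{−1} mod 13.
  i = 1 (α = 1): (1−9)(1−11)(1−3)(1−6) = (−8)·(−10)·(−2)·(−5) = 800 ≡ 7, so v_1 = 7^{−1} = 2 (mod 13).
  i = 2 (α = 9): (9−1)(9−11)(9−3)(9−6) = 8·(−2)·6·3 = −288 ≡ 11, so v_2 = 11^{−1} = 6 (mod 13).
  i = 3 (α = 11): (11−1)(11−9)(11−3)(11−6) = 10·2·8·5 = 800 ≡ 7, so v_3 = 7^{−1} = 2 (mod 13).
  i = 4 (α = 3): (3−1)(3−9)(3−11)(3−6) = 2·(−6)·(−8)·(−3) = −288 ≡ 11, so v_4 = 11^{−1} = 6 (mod 13).
  i = 5 (α = 6): (6−1)(6−9)(6−11)(6−3) = 5·(−3)·(−5)·3 = 225 ≡ 4, so v_5 = 4^{−1} = 10 (mod 13).
  v = [2, 6, 2, 6, 10].
Step 2: syndromes of r = [10, 1, 2, 11, 0] (all sums mod 13).
  S_0 = Σ v_i r_i = 2·10 + 6·1 + 2·2 + 6·11 + 10·0 = 96 ≡ 5.
  S_1 = Σ v_i α_i r_i = 2·1·10 + 6·9·1 + 2·11·2 + 6·3·11 + 10·6·0 = 316 ≡ 4.
  α_i^2 mod 13 = [1, 3, 4, 9, 10].
  S_2 = Σ v_i α_i^2 r_i = 2·1·10 + 6·3·1 + 2·4·2 + 6·9·11 + 10·10·0 = 648 ≡ 11.
  S = (5, 4, 11) ≠ 0, so r is not a codeword (an error is present).
Step 3: locate the error. For a single error e at position i, S_ℓ = v_i·e·α_i^ℓ, so α_err = S_1/S_0.
  S_0^{−1} = 5^{−1} = 8 (mod 13), so α_err = 4·8 = 32 ≡ 6 = α_5. Error position i = 5.
  Consistency check: S_2/S_1 = 11·10 = 110 ≡ 6 = α_err ✓ (single-error assumption holds).
Step 4: error magnitude e = S_0/v_5 = S_0·∏_{j≠5}(α_5 − α_j) = 5·4 = 20 ≡ 7 (mod 13).
Step 5: correct position 5: c_5 = r_5 − e = 0 − 7 ≡ 6 (mod 13). Hence c = [10, 1, 2, 11, 6].
  Check: interpolating c through the α_i gives m(x) = 3 + 7·x (degree < 2) with m(α_i) = c_i for every i, so c is indeed a codeword.


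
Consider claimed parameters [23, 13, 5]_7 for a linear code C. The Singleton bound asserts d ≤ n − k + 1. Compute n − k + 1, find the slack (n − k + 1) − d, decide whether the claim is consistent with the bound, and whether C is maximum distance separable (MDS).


Singleton RHS = n − k + 1 = 11, slack = 6, bound satisfied, not MDS.

Singleton bound: d ≤ n − k + 1.
Here n = 23, k = 13, so n − k + 1 = 11.
Given d = 5, check d ≤ 11: YES.
Slack = (n − k + 1) − d = 6.
The code is NOT MDS (slack = 6 > 0).
Description: the claimed parameters are [23, 13, 5]_7; such a code would be non-MDS.


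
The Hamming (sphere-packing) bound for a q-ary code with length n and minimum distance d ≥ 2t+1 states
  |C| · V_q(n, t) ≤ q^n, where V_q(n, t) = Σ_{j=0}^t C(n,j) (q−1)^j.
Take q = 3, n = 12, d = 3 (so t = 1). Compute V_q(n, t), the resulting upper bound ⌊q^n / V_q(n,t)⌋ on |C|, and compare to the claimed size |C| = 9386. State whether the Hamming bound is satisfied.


V_q(n, t) = 25, q^n = 531441, Hamming bound = 21257, |C| = 9386 ≤ bound (satisfied).

Step 1: Compute V_q(n, t) = Σ_{j=0}^1 C(n, j) (q−1)^j.
  j = 0: C(12,0)·(2)^0 = 1·1 = 1.
  j = 1: C(12,1)·(2)^1 = 12·2 = 24.
  V_q(n, t) = 1 + 24 = 25.
Step 2: q^n = 3^12 = 531441.
Step 3: Hamming bound ⌊q^n / V_q(n,t)⌋ = ⌊531441/25⌋ = 21257.
Step 4: Compare |C| = 9386 to 21257: satisfied.
The claimed |C| lies below the Hamming bound.


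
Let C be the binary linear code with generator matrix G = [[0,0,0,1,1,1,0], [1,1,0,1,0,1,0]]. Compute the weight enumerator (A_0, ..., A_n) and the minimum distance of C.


Weight distribution: A_0 = 1, A_3 = 2, A_4 = 1. Minimum distance d = 3.

Enumerate all 2^2 = 4 messages m ∈ F_2^2.
For each, compute codeword c = mG in F_2^7, then tally its weight.
  m = 00 → c = 0000000, weight = 0.
  m = 10 → c = 0001110, weight = 3.
  m = 01 → c = 1101010, weight = 4.
  m = 11 → c = 1100100, weight = 3.
Tally weights:
  weight 0: 1 codewords.
  weight 3: 2 codewords.
  weight 4: 1 codewords.
Minimum distance d = smallest w > 0 with A_w > 0 = 3.
Sanity: Σ A_w = 4 = 2^2 = 4 ✓.


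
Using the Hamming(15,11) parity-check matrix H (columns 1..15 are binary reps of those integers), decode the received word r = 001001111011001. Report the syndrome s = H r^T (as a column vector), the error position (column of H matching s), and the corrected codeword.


s = (1, 0, 1, 1)^T, error position = 11, corrected codeword c = 001001111001001

Compute s = H r^T mod 2 one row at a time:
  s_1 = 1 + 1 + 0 + 1 + 1 + 0 + 0 + 1 = 5 ≡ 1 (mod 2).
  s_2 = 0 + 0 + 1 + 1 + 1 + 0 + 0 + 1 = 4 ≡ 0 (mod 2).
  s_3 = 0 + 1 + 1 + 1 + 0 + 1 + 0 + 1 = 5 ≡ 1 (mod 2).
  s_4 = 0 + 1 + 0 + 1 + 1 + 1 + 0 + 1 = 5 ≡ 1 (mod 2).
s = (1, 0, 1, 1)^T — this equals column 11 of H (binary 1011), so error is at position 11.
Correct: flip bit 11 of r = 001001111011001 to get c = 001001111001001.


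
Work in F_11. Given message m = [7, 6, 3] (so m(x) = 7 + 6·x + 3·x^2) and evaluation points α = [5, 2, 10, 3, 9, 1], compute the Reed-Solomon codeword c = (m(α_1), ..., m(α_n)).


c = [2, 9, 4, 8, 7, 5]

Message polynomial: m(x) = 7 + 6·x + 3·x^2 (mod 11).
For each evaluation point α_i, compute m(α_i) mod 11:
  α_1 = 5: Horner steps 3 → 10 → 2, so m(5) = 2.
  α_2 = 2: Horner steps 3 → 1 → 9, so m(2) = 9.
  α_3 = 10: Horner steps 3 → 3 → 4, so m(10) = 4.
  α_4 = 3: Horner steps 3 → 4 → 8, so m(3) = 8.
  α_5 = 9: Horner steps 3 → 0 → 7, so m(9) = 7.
  α_6 = 1: Horner steps 3 → 9 → 5, so m(1) = 5.
Codeword c = [2, 9, 4, 8, 7, 5] ∈ F_11^6.


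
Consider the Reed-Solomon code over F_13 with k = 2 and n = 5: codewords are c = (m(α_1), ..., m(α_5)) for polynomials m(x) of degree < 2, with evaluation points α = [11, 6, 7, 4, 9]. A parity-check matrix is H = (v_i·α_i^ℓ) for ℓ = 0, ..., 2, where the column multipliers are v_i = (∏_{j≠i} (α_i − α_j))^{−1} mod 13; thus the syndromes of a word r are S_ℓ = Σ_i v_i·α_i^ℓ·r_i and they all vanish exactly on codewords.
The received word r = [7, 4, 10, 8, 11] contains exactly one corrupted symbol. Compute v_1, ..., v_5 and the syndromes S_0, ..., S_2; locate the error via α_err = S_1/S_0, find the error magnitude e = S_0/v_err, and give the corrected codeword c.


S = (9, 11, 12), error at position 3, error magnitude e = 8, c = [7, 4, 2, 8, 11].

Step 1: column multipliers v_i = (∏_{j≠i}(α_i − α_j))^{−1} mod 13.
  i = 1 (α = 11): (11−6)(11−7)(11−4)(11−9) = 5·4·7·2 = 280 ≡ 7, so v_1 = 7^{−1} = 2 (mod 13).
  i = 2 (α = 6): (6−11)(6−7)(6−4)(6−9) = (−5)·(−1)·2·(−3) = −30 ≡ 9, so v_2 = 9^{−1} = 3 (mod 13).
  i = 3 (α = 7): (7−11)(7−6)(7−4)(7−9) = (−4)·1·3·(−2) = 24 ≡ 11, so v_3 = 11^{−1} = 6 (mod 13).
  i = 4 (α = 4): (4−11)(4−6)(4−7)(4−9) = (−7)·(−2)·(−3)·(−5) = 210 ≡ 2, so v_4 = 2^{−1} = 7 (mod 13).
  i = 5 (α = 9): (9−11)(9−6)(9−7)(9−4) = (−2)·3·2·5 = −60 ≡ 5, so v_5 = 5^{−1} = 8 (mod 13).
  v = [2, 3, 6, 7, 8].
Step 2: syndromes of r = [7, 4, 10, 8, 11] (all sums mod 13).
  S_0 = Σ v_i r_i = 2·7 + 3·4 + 6·10 + 7·8 + 8·11 = 230 ≡ 9.
  S_1 = Σ v_i α_i r_i = 2·11·7 + 3·6·4 + 6·7·10 + 7·4·8 + 8·9·11 = 1662 ≡ 11.
  α_i^2 mod 13 = [4, 10, 10, 3, 3].
  S_2 = Σ v_i α_i^2 r_i = 2·4·7 + 3·10·4 + 6·10·10 + 7·3·8 + 8·3·11 = 1208 ≡ 12.
  S = (9, 11, 12) ≠ 0, so r is not a codeword (an error is present).
Step 3: locate the error. For a single error e at position i, S_ℓ = v_i·e·α_i^ℓ, so α_err = S_1/S_0.
  S_0^{−1} = 9^{−1} = 3 (mod 13), so α_err = 11·3 = 33 ≡ 7 = α_3. Error position i = 3.
  Consistency check: S_2/S_1 = 12·6 = 72 ≡ 7 = α_err ✓ (single-error assumption holds).
Step 4: error magnitude e = S_0/v_3 = S_0·∏_{j≠3}(α_3 − α_j) = 9·11 = 99 ≡ 8 (mod 13).
Step 5: correct position 3: c_3 = r_3 − e = 10 − 8 ≡ 2 (mod 13). Hence c = [7, 4, 2, 8, 11].
  Check: interpolating c through the α_i gives m(x) = 3 + 11·x (degree < 2) with m(α_i) = c_i for every i, so c is indeed a codeword.


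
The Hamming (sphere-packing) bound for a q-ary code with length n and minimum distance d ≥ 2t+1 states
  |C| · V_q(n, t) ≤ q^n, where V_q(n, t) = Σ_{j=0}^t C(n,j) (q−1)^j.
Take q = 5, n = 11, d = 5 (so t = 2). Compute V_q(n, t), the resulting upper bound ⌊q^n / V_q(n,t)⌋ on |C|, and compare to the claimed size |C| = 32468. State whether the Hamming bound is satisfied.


V_q(n, t) = 925, q^n = 48828125, Hamming bound = 52787, |C| = 32468 ≤ bound (satisfied).

Step 1: Compute V_q(n, t) = Σ_{j=0}^2 C(n, j) (q−1)^j.
  j = 0: C(11,0)·(4)^0 = 1·1 = 1.
  j = 1: C(11,1)·(4)^1 = 11·4 = 44.
  j = 2: C(11,2)·(4)^2 = 55·16 = 880.
  V_q(n, t) = 1 + 44 + 880 = 925.
Step 2: q^n = 5^11 = 48828125.
Step 3: Hamming bound ⌊q^n / V_q(n,t)⌋ = ⌊48828125/925⌋ = 52787.
Step 4: Compare |C| = 32468 to 52787: satisfied.
The claimed |C| lies below the Hamming bound.


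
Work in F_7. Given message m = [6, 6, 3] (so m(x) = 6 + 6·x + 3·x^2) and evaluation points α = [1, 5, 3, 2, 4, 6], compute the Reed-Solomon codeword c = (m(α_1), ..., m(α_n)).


c = [1, 6, 2, 2, 1, 3]

Message polynomial: m(x) = 6 + 6·x + 3·x^2 (mod 7).
For each evaluation point α_i, compute m(α_i) mod 7:
  α_1 = 1: Horner steps 3 → 2 → 1, so m(1) = 1.
  α_2 = 5: Horner steps 3 → 0 → 6, so m(5) = 6.
  α_3 = 3: Horner steps 3 → 1 → 2, so m(3) = 2.
  α_4 = 2: Horner steps 3 → 5 → 2, so m(2) = 2.
  α_5 = 4: Horner steps 3 → 4 → 1, so m(4) = 1.
  α_6 = 6: Horner steps 3 → 3 → 3, so m(6) = 3.
Codeword c = [1, 6, 2, 2, 1, 3] ∈ F_7^6.


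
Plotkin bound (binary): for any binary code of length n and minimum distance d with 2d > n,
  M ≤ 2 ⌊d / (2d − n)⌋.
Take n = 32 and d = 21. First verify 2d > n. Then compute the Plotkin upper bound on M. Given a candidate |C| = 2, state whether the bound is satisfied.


Plotkin bound M ≤ 4; given |C| = 2 ≤ bound (satisfied).

Check applicability: 2d = 42, n = 32.
2d − n = 10 > 0, so Plotkin applies.
Compute d/(2d−n) = 21/10 ≈ 2.1000.
⌊d/(2d−n)⌋ = 2.
Plotkin bound: M ≤ 2·2 = 4.
Given |C| = 2, check: satisfied.
This |C| is below the Plotkin bound.


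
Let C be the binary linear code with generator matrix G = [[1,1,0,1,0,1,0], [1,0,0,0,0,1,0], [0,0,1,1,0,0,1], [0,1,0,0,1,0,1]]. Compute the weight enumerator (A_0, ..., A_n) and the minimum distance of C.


Weight distribution: A_0 = 1, A_2 = 3, A_3 = 4, A_4 = 3, A_5 = 4, A_6 = 1. Minimum distance d = 2.

Enumerate all 2^4 = 16 messages m ∈ F_2^4.
For each, compute codeword c = mG in F_2^7, then tally its weight.
  m = 0000 → c = 0000000, weight = 0.
  m = 1000 → c = 1101010, weight = 4.
  m = 0100 → c = 1000010, weight = 2.
  m = 1100 → c = 0101000, weight = 2.
  m = 0010 → c = 0011001, weight = 3.
  m = 1010 → c = 1110011, weight = 5.
  m = 0110 → c = 1011011, weight = 5.
  m = 1110 → c = 0110001, weight = 3.
  m = 0001 → c = 0100101, weight = 3.
  m = 1001 → c = 1001111, weight = 5.
  m = 0101 → c = 1100111, weight = 5.
  m = 1101 → c = 0001101, weight = 3.
  m = 0011 → c = 0111100, weight = 4.
  m = 1011 → c = 1010110, weight = 4.
  m = 0111 → c = 1111110, weight = 6.
  m = 1111 → c = 0010100, weight = 2.
Tally weights:
  weight 0: 1 codewords.
  weight 2: 3 codewords.
  weight 3: 4 codewords.
  weight 4: 3 codewords.
  weight 5: 4 codewords.
  weight 6: 1 codewords.
Minimum distance d = smallest w > 0 with A_w > 0 = 2.
Sanity: Σ A_w = 16 = 2^4 = 16 ✓.


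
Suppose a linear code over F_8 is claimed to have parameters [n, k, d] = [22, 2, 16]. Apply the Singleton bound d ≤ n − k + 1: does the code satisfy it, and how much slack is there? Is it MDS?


Singleton RHS = n − k + 1 = 21, slack = 5, bound satisfied, not MDS.

Singleton bound: d ≤ n − k + 1.
Here n = 22, k = 2, so n − k + 1 = 21.
Given d = 16, check d ≤ 21: YES.
Slack = (n − k + 1) − d = 5.
The code is NOT MDS (slack = 5 > 0).
Description: the claimed parameters are [22, 2, 16]_8; such a code would be non-MDS.


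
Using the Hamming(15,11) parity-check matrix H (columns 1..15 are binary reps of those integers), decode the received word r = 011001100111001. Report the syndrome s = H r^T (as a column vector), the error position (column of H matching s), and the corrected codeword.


s = (0, 0, 1, 0)^T, error position = 2, corrected codeword c = 001001100111001

Compute s = H r^T mod 2 one row at a time:
  s_1 = 0 + 0 + 1 + 1 + 1 + 0 + 0 + 1 = 4 ≡ 0 (mod 2).
  s_2 = 0 + 0 + 1 + 1 + 1 + 0 + 0 + 1 = 4 ≡ 0 (mod 2).
  s_3 = 1 + 1 + 1 + 1 + 1 + 1 + 0 + 1 = 7 ≡ 1 (mod 2).
  s_4 = 0 + 1 + 0 + 1 + 0 + 1 + 0 + 1 = 4 ≡ 0 (mod 2).
s = (0, 0, 1, 0)^T — this equals column 2 of H (binary 0010), so error is at position 2.
Correct: flip bit 2 of r = 011001100111001 to get c = 001001100111001.


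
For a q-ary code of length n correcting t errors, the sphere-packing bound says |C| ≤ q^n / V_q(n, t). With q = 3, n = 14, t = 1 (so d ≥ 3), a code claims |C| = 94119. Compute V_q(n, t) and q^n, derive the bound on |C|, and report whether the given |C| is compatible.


V_q(n, t) = 29, q^n = 4782969, Hamming bound = 164929, |C| = 94119 ≤ bound (satisfied).

Step 1: Compute V_q(n, t) = Σ_{j=0}^1 C(n, j) (q−1)^j.
  j = 0: C(14,0)·(2)^0 = 1·1 = 1.
  j = 1: C(14,1)·(2)^1 = 14·2 = 28.
  V_q(n, t) = 1 + 28 = 29.
Step 2: q^n = 3^14 = 4782969.
Step 3: Hamming bound ⌊q^n / V_q(n,t)⌋ = ⌊4782969/29⌋ = 164929.
Step 4: Compare |C| = 94119 to 164929: satisfied.
The claimed |C| lies below the Hamming bound.


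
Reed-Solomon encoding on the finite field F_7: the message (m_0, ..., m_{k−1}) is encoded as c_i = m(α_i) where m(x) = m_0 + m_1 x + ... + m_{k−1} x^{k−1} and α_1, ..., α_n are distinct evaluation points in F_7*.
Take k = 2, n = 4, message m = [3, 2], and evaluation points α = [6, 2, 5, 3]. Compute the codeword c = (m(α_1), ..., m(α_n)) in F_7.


c = [1, 0, 6, 2]

Message polynomial: m(x) = 3 + 2·x (mod 7).
For each evaluation point α_i, compute m(α_i) mod 7:
  α_1 = 6: Horner steps 2 → 1, so m(6) = 1.
  α_2 = 2: Horner steps 2 → 0, so m(2) = 0.
  α_3 = 5: Horner steps 2 → 6, so m(5) = 6.
  α_4 = 3: Horner steps 2 → 2, so m(3) = 2.
Codeword c = [1, 0, 6, 2] ∈ F_7^4.


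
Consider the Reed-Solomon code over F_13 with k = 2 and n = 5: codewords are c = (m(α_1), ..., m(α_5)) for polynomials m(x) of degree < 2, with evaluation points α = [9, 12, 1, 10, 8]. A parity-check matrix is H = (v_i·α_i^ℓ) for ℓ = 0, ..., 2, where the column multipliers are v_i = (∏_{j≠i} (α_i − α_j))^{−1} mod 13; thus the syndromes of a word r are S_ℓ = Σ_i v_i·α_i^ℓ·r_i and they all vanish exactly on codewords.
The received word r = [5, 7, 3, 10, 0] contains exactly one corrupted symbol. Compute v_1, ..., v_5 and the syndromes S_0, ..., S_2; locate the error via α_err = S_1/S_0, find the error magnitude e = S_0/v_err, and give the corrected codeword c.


S = (2, 2, 2), error at position 3, error magnitude e = 12, c = [5, 7, 4, 10, 0].

Step 1: column multipliers v_i = (∏_{j≠i}(α_i − α_j))^{−1} mod 13.
  i = 1 (α = 9): (9−12)(9−1)(9−10)(9−8) = (−3)·8·(−1)·1 = 24 ≡ 11, so v_1 = 11^{−1} = 6 (mod 13).
  i = 2 (α = 12): (12−9)(12−1)(12−10)(12−8) = 3·11·2·4 = 264 ≡ 4, so v_2 = 4^{−1} = 10 (mod 13).
  i = 3 (α = 1): (1−9)(1−12)(1−10)(1−8) = (−8)·(−11)·(−9)·(−7) = 5544 ≡ 6, so v_3 = 6^{−1} = 11 (mod 13).
  i = 4 (α = 10): (10−9)(10−12)(10−1)(10−8) = 1·(−2)·9·2 = −36 ≡ 3, so v_4 = 3^{−1} = 9 (mod 13).
  i = 5 (α = 8): (8−9)(8−12)(8−1)(8−10) = (−1)·(−4)·7·(−2) = −56 ≡ 9, so v_5 = 9^{−1} = 3 (mod 13).
  v = [6, 10, 11, 9, 3].
Step 2: syndromes of r = [5, 7, 3, 10, 0] (all sums mod 13).
  S_0 = Σ v_i r_i = 6·5 + 10·7 + 11·3 + 9·10 + 3·0 = 223 ≡ 2.
  S_1 = Σ v_i α_i r_i = 6·9·5 + 10·12·7 + 11·1·3 + 9·10·10 + 3·8·0 = 2043 ≡ 2.
  α_i^2 mod 13 = [3, 1, 1, 9, 12].
  S_2 = Σ v_i α_i^2 r_i = 6·3·5 + 10·1·7 + 11·1·3 + 9·9·10 + 3·12·0 = 1003 ≡ 2.
  S = (2, 2, 2) ≠ 0, so r is not a codeword (an error is present).
Step 3: locate the error. For a single error e at position i, S_ℓ = v_i·e·α_i^ℓ, so α_err = S_1/S_0.
  S_0^{−1} = 2^{−1} = 7 (mod 13), so α_err = 2·7 = 14 ≡ 1 = α_3. Error position i = 3.
  Consistency check: S_2/S_1 = 2·7 = 14 ≡ 1 = α_err ✓ (single-error assumption holds).
Step 4: error magnitude e = S_0/v_3 = S_0·∏_{j≠3}(α_3 − α_j) = 2·6 = 12 ≡ 12 (mod 13).
Step 5: correct position 3: c_3 = r_3 − e = 3 − 12 ≡ 4 (mod 13). Hence c = [5, 7, 4, 10, 0].
  Check: interpolating c through the α_i gives m(x) = 12 + 5·x (degree < 2) with m(α_i) = c_i for every i, so c is indeed a codeword.


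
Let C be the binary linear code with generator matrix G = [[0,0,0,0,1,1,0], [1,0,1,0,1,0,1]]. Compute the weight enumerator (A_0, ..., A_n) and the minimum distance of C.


Weight distribution: A_0 = 1, A_2 = 1, A_4 = 2. Minimum distance d = 2.

Enumerate all 2^2 = 4 messages m ∈ F_2^2.
For each, compute codeword c = mG in F_2^7, then tally its weight.
  m = 00 → c = 0000000, weight = 0.
  m = 10 → c = 0000110, weight = 2.
  m = 01 → c = 1010101, weight = 4.
  m = 11 → c = 1010011, weight = 4.
Tally weights:
  weight 0: 1 codewords.
  weight 2: 1 codewords.
  weight 4: 2 codewords.
Minimum distance d = smallest w > 0 with A_w > 0 = 2.
Sanity: Σ A_w = 4 = 2^2 = 4 ✓.


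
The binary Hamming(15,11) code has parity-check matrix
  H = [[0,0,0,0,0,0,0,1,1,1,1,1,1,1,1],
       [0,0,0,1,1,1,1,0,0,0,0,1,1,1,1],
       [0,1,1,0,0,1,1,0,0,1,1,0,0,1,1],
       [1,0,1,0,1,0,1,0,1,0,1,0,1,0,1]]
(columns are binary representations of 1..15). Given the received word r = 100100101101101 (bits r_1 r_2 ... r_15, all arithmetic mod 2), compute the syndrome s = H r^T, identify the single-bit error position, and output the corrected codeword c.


s = (1, 1, 1, 1)^T, error position = 15, corrected codeword c = 100100101101100

Compute s = H r^T mod 2 one row at a time:
  s_1 = 0 + 1 + 1 + 0 + 1 + 1 + 0 + 1 = 5 ≡ 1 (mod 2).
  s_2 = 1 + 0 + 0 + 1 + 1 + 1 + 0 + 1 = 5 ≡ 1 (mod 2).
  s_3 = 0 + 0 + 0 + 1 + 1 + 0 + 0 + 1 = 3 ≡ 1 (mod 2).
  s_4 = 1 + 0 + 0 + 1 + 1 + 0 + 1 + 1 = 5 ≡ 1 (mod 2).
s = (1, 1, 1, 1)^T — this equals column 15 of H (binary 1111), so error is at position 15.
Correct: flip bit 15 of r = 100100101101101 to get c = 100100101101100.


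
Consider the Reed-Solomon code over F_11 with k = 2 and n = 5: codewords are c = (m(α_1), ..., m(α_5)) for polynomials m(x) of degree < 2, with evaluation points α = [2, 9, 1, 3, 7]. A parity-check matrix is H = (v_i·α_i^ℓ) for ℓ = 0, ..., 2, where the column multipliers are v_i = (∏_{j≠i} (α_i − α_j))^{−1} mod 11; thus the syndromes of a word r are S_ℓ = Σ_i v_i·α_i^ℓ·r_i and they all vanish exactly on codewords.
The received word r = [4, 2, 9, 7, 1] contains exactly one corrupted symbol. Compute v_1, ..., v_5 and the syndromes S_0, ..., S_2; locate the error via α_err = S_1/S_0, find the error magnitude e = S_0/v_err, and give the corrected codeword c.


S = (2, 6, 7), error at position 4, error magnitude e = 8, c = [4, 2, 9, 10, 1].

Step 1: column multipliers v_i = (∏_{j≠i}(α_i − α_j))^{−1} mod 11.
  i = 1 (α = 2): (2−9)(2−1)(2−3)(2−7) = (−7)·1·(−1)·(−5) = −35 ≡ 9, so v_1 = 9^{−1} = 5 (mod 11).
  i = 2 (α = 9): (9−2)(9−1)(9−3)(9−7) = 7·8·6·2 = 672 ≡ 1, so v_2 = 1^{−1} = 1 (mod 11).
  i = 3 (α = 1): (1−2)(1−9)(1−3)(1−7) = (−1)·(−8)·(−2)·(−6) = 96 ≡ 8, so v_3 = 8^{−1} = 7 (mod 11).
  i = 4 (α = 3): (3−2)(3−9)(3−1)(3−7) = 1·(−6)·2·(−4) = 48 ≡ 4, so v_4 = 4^{−1} = 3 (mod 11).
  i = 5 (α = 7): (7−2)(7−9)(7−1)(7−3) = 5·(−2)·6·4 = −240 ≡ 2, so v_5 = 2^{−1} = 6 (mod 11).
  v = [5, 1, 7, 3, 6].
Step 2: syndromes of r = [4, 2, 9, 7, 1] (all sums mod 11).
  S_0 = Σ v_i r_i = 5·4 + 1·2 + 7·9 + 3·7 + 6·1 = 112 ≡ 2.
  S_1 = Σ v_i α_i r_i = 5·2·4 + 1·9·2 + 7·1·9 + 3·3·7 + 6·7·1 = 226 ≡ 6.
  α_i^2 mod 11 = [4, 4, 1, 9, 5].
  S_2 = Σ v_i α_i^2 r_i = 5·4·4 + 1·4·2 + 7·1·9 + 3·9·7 + 6·5·1 = 370 ≡ 7.
  S = (2, 6, 7) ≠ 0, so r is not a codeword (an error is present).
Step 3: locate the error. For a single error e at position i, S_ℓ = v_i·e·α_i^ℓ, so α_err = S_1/S_0.
  S_0^{−1} = 2^{−1} = 6 (mod 11), so α_err = 6·6 = 36 ≡ 3 = α_4. Error position i = 4.
  Consistency check: S_2/S_1 = 7·2 = 14 ≡ 3 = α_err ✓ (single-error assumption holds).
Step 4: error magnitude e = S_0/v_4 = S_0·∏_{j≠4}(α_4 − α_j) = 2·4 = 8 ≡ 8 (mod 11).
Step 5: correct position 4: c_4 = r_4 − e = 7 − 8 ≡ 10 (mod 11). Hence c = [4, 2, 9, 10, 1].
  Check: interpolating c through the α_i gives m(x) = 3 + 6·x (degree < 2) with m(α_i) = c_i for every i, so c is indeed a codeword.


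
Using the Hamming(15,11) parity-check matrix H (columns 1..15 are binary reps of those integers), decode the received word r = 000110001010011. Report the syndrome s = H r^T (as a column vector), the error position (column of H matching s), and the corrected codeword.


s = (0, 0, 1, 0)^T, error position = 2, corrected codeword c = 010110001010011

Compute s = H r^T mod 2 one row at a time:
  s_1 = 0 + 1 + 0 + 1 + 0 + 0 + 1 + 1 = 4 ≡ 0 (mod 2).
  s_2 = 1 + 1 + 0 + 0 + 0 + 0 + 1 + 1 = 4 ≡ 0 (mod 2).
  s_3 = 0 + 0 + 0 + 0 + 0 + 1 + 1 + 1 = 3 ≡ 1 (mod 2).
  s_4 = 0 + 0 + 1 + 0 + 1 + 1 + 0 + 1 = 4 ≡ 0 (mod 2).
s = (0, 0, 1, 0)^T — this equals column 2 of H (binary 0010), so error is at position 2.
Correct: flip bit 2 of r = 000110001010011 to get c = 010110001010011.


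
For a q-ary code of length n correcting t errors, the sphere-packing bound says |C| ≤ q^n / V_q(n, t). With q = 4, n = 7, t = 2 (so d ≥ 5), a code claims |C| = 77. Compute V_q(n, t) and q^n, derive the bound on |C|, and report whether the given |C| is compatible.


V_q(n, t) = 211, q^n = 16384, Hamming bound = 77, |C| = 77 ≤ bound (satisfied).

Step 1: Compute V_q(n, t) = Σ_{j=0}^2 C(n, j) (q−1)^j.
  j = 0: C(7,0)·(3)^0 = 1·1 = 1.
  j = 1: C(7,1)·(3)^1 = 7·3 = 21.
  j = 2: C(7,2)·(3)^2 = 21·9 = 189.
  V_q(n, t) = 1 + 21 + 189 = 211.
Step 2: q^n = 4^7 = 16384.
Step 3: Hamming bound ⌊q^n / V_q(n,t)⌋ = ⌊16384/211⌋ = 77.
Step 4: Compare |C| = 77 to 77: satisfied.
The claimed |C| lies at the Hamming bound (tight).


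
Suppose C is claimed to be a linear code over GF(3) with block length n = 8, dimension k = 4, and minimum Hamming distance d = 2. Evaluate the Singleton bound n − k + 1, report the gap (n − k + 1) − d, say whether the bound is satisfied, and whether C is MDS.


Singleton RHS = n − k + 1 = 5, slack = 3, bound satisfied, not MDS.

Singleton bound: d ≤ n − k + 1.
Here n = 8, k = 4, so n − k + 1 = 5.
Given d = 2, check d ≤ 5: YES.
Slack = (n − k + 1) − d = 3.
The code is NOT MDS (slack = 3 > 0).
Description: the claimed parameters are [8, 4, 2]_3; such a code would be non-MDS.


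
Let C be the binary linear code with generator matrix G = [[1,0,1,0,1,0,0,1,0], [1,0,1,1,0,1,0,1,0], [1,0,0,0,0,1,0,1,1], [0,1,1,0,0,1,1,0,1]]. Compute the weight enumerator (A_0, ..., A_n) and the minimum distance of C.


Weight distribution: A_0 = 1, A_3 = 3, A_4 = 4, A_5 = 4, A_6 = 2, A_7 = 1, A_8 = 1. Minimum distance d = 3.

Enumerate all 2^4 = 16 messages m ∈ F_2^4.
For each, compute codeword c = mG in F_2^9, then tally its weight.
  m = 0000 → c = 000000000, weight = 0.
  m = 1000 → c = 101010010, weight = 4.
  m = 0100 → c = 101101010, weight = 5.
  m = 1100 → c = 000111000, weight = 3.
  m = 0010 → c = 100001011, weight = 4.
  m = 1010 → c = 001011001, weight = 4.
  m = 0110 → c = 001100001, weight = 3.
  m = 1110 → c = 100110011, weight = 5.
  m = 0001 → c = 011001101, weight = 5.
  m = 1001 → c = 110011111, weight = 7.
  m = 0101 → c = 110100111, weight = 6.
  m = 1101 → c = 011110101, weight = 6.
  m = 0011 → c = 111000110, weight = 5.
  m = 1011 → c = 010010100, weight = 3.
  m = 0111 → c = 010101100, weight = 4.
  m = 1111 → c = 111111110, weight = 8.
Tally weights:
  weight 0: 1 codewords.
  weight 3: 3 codewords.
  weight 4: 4 codewords.
  weight 5: 4 codewords.
  weight 6: 2 codewords.
  weight 7: 1 codewords.
  weight 8: 1 codewords.
Minimum distance d = smallest w > 0 with A_w > 0 = 3.
Sanity: Σ A_w = 16 = 2^4 = 16 ✓.


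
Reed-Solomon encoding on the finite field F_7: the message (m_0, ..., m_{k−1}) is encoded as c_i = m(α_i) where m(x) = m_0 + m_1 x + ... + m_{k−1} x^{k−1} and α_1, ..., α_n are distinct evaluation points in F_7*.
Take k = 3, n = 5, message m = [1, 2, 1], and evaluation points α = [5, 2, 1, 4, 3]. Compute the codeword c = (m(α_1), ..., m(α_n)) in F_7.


c = [1, 2, 4, 4, 2]

Message polynomial: m(x) = 1 + 2·x + 1·x^2 (mod 7).
For each evaluation point α_i, compute m(α_i) mod 7:
  α_1 = 5: Horner steps 1 → 0 → 1, so m(5) = 1.
  α_2 = 2: Horner steps 1 → 4 → 2, so m(2) = 2.
  α_3 = 1: Horner steps 1 → 3 → 4, so m(1) = 4.
  α_4 = 4: Horner steps 1 → 6 → 4, so m(4) = 4.
  α_5 = 3: Horner steps 1 → 5 → 2, so m(3) = 2.
Codeword c = [1, 2, 4, 4, 2] ∈ F_7^5.


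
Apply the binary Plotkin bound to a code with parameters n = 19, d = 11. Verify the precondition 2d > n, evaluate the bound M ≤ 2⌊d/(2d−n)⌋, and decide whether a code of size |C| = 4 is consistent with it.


Plotkin bound M ≤ 6; given |C| = 4 ≤ bound (satisfied).

Check applicability: 2d = 22, n = 19.
2d − n = 3 > 0, so Plotkin applies.
Compute d/(2d−n) = 11/3 ≈ 3.6667.
⌊d/(2d−n)⌋ = 3.
Plotkin bound: M ≤ 2·3 = 6.
Given |C| = 4, check: satisfied.
This |C| is below the Plotkin bound.


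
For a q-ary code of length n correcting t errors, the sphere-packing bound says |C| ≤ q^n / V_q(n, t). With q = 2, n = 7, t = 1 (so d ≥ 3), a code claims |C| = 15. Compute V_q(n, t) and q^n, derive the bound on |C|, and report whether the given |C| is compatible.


V_q(n, t) = 8, q^n = 128, Hamming bound = 16, |C| = 15 ≤ bound (satisfied).

Step 1: Compute V_q(n, t) = Σ_{j=0}^1 C(n, j) (q−1)^j.
  j = 0: C(7,0)·(1)^0 = 1·1 = 1.
  j = 1: C(7,1)·(1)^1 = 7·1 = 7.
  V_q(n, t) = 1 + 7 = 8.
Step 2: q^n = 2^7 = 128.
Step 3: Hamming bound ⌊q^n / V_q(n,t)⌋ = ⌊128/8⌋ = 16.
Step 4: Compare |C| = 15 to 16: satisfied.
The claimed |C| lies below the Hamming bound.


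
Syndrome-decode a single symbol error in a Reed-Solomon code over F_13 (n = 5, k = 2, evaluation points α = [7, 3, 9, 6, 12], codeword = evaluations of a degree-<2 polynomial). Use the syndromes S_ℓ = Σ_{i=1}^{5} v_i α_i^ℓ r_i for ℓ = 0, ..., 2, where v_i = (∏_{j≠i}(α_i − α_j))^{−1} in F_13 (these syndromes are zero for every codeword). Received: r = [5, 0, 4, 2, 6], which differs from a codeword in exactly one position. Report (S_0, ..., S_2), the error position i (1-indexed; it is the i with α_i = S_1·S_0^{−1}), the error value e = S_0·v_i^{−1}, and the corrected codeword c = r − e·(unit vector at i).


S = (11, 12, 6), error at position 1, error magnitude e = 11, c = [7, 0, 4, 2, 6].

Step 1: column multipliers v_i = (∏_{j≠i}(α_i − α_j))^{−1} mod 13.
  i = 1 (α = 7): (7−3)(7−9)(7−6)(7−12) = 4·(−2)·1·(−5) = 40 ≡ 1, so v_1 = 1^{−1} = 1 (mod 13).
  i = 2 (α = 3): (3−7)(3−9)(3−6)(3−12) = (−4)·(−6)·(−3)·(−9) = 648 ≡ 11, so v_2 = 11^{−1} = 6 (mod 13).
  i = 3 (α = 9): (9−7)(9−3)(9−6)(9−12) = 2·6·3·(−3) = −108 ≡ 9, so v_3 = 9^{−1} = 3 (mod 13).
  i = 4 (α = 6): (6−7)(6−3)(6−9)(6−12) = (−1)·3·(−3)·(−6) = −54 ≡ 11, so v_4 = 11^{−1} = 6 (mod 13).
  i = 5 (α = 12): (12−7)(12−3)(12−9)(12−6) = 5·9·3·6 = 810 ≡ 4, so v_5 = 4^{−1} = 10 (mod 13).
  v = [1, 6, 3, 6, 10].
Step 2: syndromes of r = [5, 0, 4, 2, 6] (all sums mod 13).
  S_0 = Σ v_i r_i = 1·5 + 6·0 + 3·4 + 6·2 + 10·6 = 89 ≡ 11.
  S_1 = Σ v_i α_i r_i = 1·7·5 + 6·3·0 + 3·9·4 + 6·6·2 + 10·12·6 = 935 ≡ 12.
  α_i^2 mod 13 = [10, 9, 3, 10, 1].
  S_2 = Σ v_i α_i^2 r_i = 1·10·5 + 6·9·0 + 3·3·4 + 6·10·2 + 10·1·6 = 266 ≡ 6.
  S = (11, 12, 6) ≠ 0, so r is not a codeword (an error is present).
Step 3: locate the error. For a single error e at position i, S_ℓ = v_i·e·α_i^ℓ, so α_err = S_1/S_0.
  S_0^{−1} = 11^{−1} = 6 (mod 13), so α_err = 12·6 = 72 ≡ 7 = α_1. Error position i = 1.
  Consistency check: S_2/S_1 = 6·12 = 72 ≡ 7 = α_err ✓ (single-error assumption holds).
Step 4: error magnitude e = S_0/v_1 = S_0·∏_{j≠1}(α_1 − α_j) = 11·1 = 11 ≡ 11 (mod 13).
Step 5: correct position 1: c_1 = r_1 − e = 5 − 11 ≡ 7 (mod 13). Hence c = [7, 0, 4, 2, 6].
  Check: interpolating c through the α_i gives m(x) = 11 + 5·x (degree < 2) with m(α_i) = c_i for every i, so c is indeed a codeword.


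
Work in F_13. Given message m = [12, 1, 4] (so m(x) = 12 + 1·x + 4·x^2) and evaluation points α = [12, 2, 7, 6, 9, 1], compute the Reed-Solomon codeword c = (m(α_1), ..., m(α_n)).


c = [2, 4, 7, 6, 7, 4]

Message polynomial: m(x) = 12 + 1·x + 4·x^2 (mod 13).
For each evaluation point α_i, compute m(α_i) mod 13:
  α_1 = 12: Horner steps 4 → 10 → 2, so m(12) = 2.
  α_2 = 2: Horner steps 4 → 9 → 4, so m(2) = 4.
  α_3 = 7: Horner steps 4 → 3 → 7, so m(7) = 7.
  α_4 = 6: Horner steps 4 → 12 → 6, so m(6) = 6.
  α_5 = 9: Horner steps 4 → 11 → 7, so m(9) = 7.
  α_6 = 1: Horner steps 4 → 5 → 4, so m(1) = 4.
Codeword c = [2, 4, 7, 6, 7, 4] ∈ F_13^6.


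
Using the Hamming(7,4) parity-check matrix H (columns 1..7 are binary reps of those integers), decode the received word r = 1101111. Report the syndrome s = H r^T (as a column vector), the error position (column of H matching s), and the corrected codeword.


s = (0, 1, 1)^T, error position = 3, corrected codeword c = 1111111

Compute s = H r^T mod 2 one row at a time:
  s_1 = 1 + 1 + 1 + 1 = 4 ≡ 0 (mod 2).
  s_2 = 1 + 0 + 1 + 1 = 3 ≡ 1 (mod 2).
  s_3 = 1 + 0 + 1 + 1 = 3 ≡ 1 (mod 2).
s = (0, 1, 1)^T — this equals column 3 of H (binary 011), so error is at position 3.
Correct: flip bit 3 of r = 1101111 to get c = 1111111.


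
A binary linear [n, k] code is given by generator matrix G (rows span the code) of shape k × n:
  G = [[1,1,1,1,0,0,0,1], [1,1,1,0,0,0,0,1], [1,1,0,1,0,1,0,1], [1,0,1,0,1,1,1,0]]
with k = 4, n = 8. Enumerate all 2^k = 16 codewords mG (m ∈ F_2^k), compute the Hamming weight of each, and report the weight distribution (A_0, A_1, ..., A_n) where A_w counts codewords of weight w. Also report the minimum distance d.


Weight distribution: A_0 = 1, A_1 = 1, A_2 = 1, A_3 = 2, A_4 = 3, A_5 = 5, A_6 = 3. Minimum distance d = 1.

Enumerate all 2^4 = 16 messages m ∈ F_2^4.
For each, compute codeword c = mG in F_2^8, then tally its weight.
  m = 0000 → c = 00000000, weight = 0.
  m = 1000 → c = 11110001, weight = 5.
  m = 0100 → c = 11100001, weight = 4.
  m = 1100 → c = 00010000, weight = 1.
  m = 0010 → c = 11010101, weight = 5.
  m = 1010 → c = 00100100, weight = 2.
  m = 0110 → c = 00110100, weight = 3.
  m = 1110 → c = 11000101, weight = 4.
  m = 0001 → c = 10101110, weight = 5.
  m = 1001 → c = 01011111, weight = 6.
  m = 0101 → c = 01001111, weight = 5.
  m = 1101 → c = 10111110, weight = 6.
  m = 0011 → c = 01111011, weight = 6.
  m = 1011 → c = 10001010, weight = 3.
  m = 0111 → c = 10011010, weight = 4.
  m = 1111 → c = 01101011, weight = 5.
Tally weights:
  weight 0: 1 codewords.
  weight 1: 1 codewords.
  weight 2: 1 codewords.
  weight 3: 2 codewords.
  weight 4: 3 codewords.
  weight 5: 5 codewords.
  weight 6: 3 codewords.
Minimum distance d = smallest w > 0 with A_w > 0 = 1.
Sanity: Σ A_w = 16 = 2^4 = 16 ✓.


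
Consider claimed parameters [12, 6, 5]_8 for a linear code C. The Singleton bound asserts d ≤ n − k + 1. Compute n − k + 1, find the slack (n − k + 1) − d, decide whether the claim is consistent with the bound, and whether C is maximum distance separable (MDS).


Singleton RHS = n − k + 1 = 7, slack = 2, bound satisfied, not MDS.

Singleton bound: d ≤ n − k + 1.
Here n = 12, k = 6, so n − k + 1 = 7.
Given d = 5, check d ≤ 7: YES.
Slack = (n − k + 1) − d = 2.
The code is NOT MDS (slack = 2 > 0).
Description: the claimed parameters are [12, 6, 5]_8; such a code would be non-MDS.


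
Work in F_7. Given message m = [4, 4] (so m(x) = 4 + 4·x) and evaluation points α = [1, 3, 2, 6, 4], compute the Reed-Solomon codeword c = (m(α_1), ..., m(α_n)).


c = [1, 2, 5, 0, 6]

Message polynomial: m(x) = 4 + 4·x (mod 7).
For each evaluation point α_i, compute m(α_i) mod 7:
  α_1 = 1: Horner steps 4 → 1, so m(1) = 1.
  α_2 = 3: Horner steps 4 → 2, so m(3) = 2.
  α_3 = 2: Horner steps 4 → 5, so m(2) = 5.
  α_4 = 6: Horner steps 4 → 0, so m(6) = 0.
  α_5 = 4: Horner steps 4 → 6, so m(4) = 6.
Codeword c = [1, 2, 5, 0, 6] ∈ F_7^5.


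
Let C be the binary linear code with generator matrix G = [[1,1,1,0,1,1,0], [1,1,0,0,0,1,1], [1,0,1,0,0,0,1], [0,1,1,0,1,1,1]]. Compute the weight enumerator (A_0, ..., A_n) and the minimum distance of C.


Weight distribution: A_0 = 1, A_1 = 1, A_2 = 4, A_3 = 4, A_4 = 3, A_5 = 3. Minimum distance d = 1.

Enumerate all 2^4 = 16 messages m ∈ F_2^4.
For each, compute codeword c = mG in F_2^7, then tally its weight.
  m = 0000 → c = 0000000, weight = 0.
  m = 1000 → c = 1110110, weight = 5.
  m = 0100 → c = 1100011, weight = 4.
  m = 1100 → c = 0010101, weight = 3.
  m = 0010 → c = 1010001, weight = 3.
  m = 1010 → c = 0100111, weight = 4.
  m = 0110 → c = 0110010, weight = 3.
  m = 1110 → c = 1000100, weight = 2.
  m = 0001 → c = 0110111, weight = 5.
  m = 1001 → c = 1000001, weight = 2.
  m = 0101 → c = 1010100, weight = 3.
  m = 1101 → c = 0100010, weight = 2.
  m = 0011 → c = 1100110, weight = 4.
  m = 1011 → c = 0010000, weight = 1.
  m = 0111 → c = 0000101, weight = 2.
  m = 1111 → c = 1110011, weight = 5.
Tally weights:
  weight 0: 1 codewords.
  weight 1: 1 codewords.
  weight 2: 4 codewords.
  weight 3: 4 codewords.
  weight 4: 3 codewords.
  weight 5: 3 codewords.
Minimum distance d = smallest w > 0 with A_w > 0 = 1.
Sanity: Σ A_w = 16 = 2^4 = 16 ✓.
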